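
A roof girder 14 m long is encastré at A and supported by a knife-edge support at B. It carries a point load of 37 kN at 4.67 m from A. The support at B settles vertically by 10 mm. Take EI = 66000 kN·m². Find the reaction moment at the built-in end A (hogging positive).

Release the roller at B. Primary structure: cantilever fixed at A.
Downward deflection at the released point B due to the loads:
  point load 37 at a = 4.67: Pa²(3L − a)/(6EI) = 5020/EI
Tip deflection under a unit load at B: L³/(3EI) = 914.7/EI.
With EI = 66000 kN·m²: δ_0 = 0.076067 m and δ_{BB} = 0.013859 m/kN.
Compatibility — the beam at B must follow the support down by 0.01 m: δ_0 − R_B·δ_{BB} = 0.01, so R_B = (0.076067 − 0.01)/0.013859 = 4.767 kN.
Moment equilibrium about A: M_A = Σ(load moments about A) − R_B·L = 172.8 − 4.767×14 = 106 kN·m.

M_A = 106 kN·m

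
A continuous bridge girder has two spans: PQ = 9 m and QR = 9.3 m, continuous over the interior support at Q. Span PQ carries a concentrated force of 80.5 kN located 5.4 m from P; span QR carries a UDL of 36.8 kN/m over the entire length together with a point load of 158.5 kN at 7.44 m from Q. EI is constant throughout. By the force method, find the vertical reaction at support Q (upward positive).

Take M_Q as the redundant. Released structure: two simple spans PQ and QR with a hinge at Q.
End slopes at the hinge Q, treating each span as simply supported:
  span PQ: point load 80.5 at a = 5.4: Pab(L + a)/(6LEI) = 417.3/EI
  span QR: UDL 36.8: wL³/(24EI) = 1233/EI
  span QR: point load 158.5 at a = 7.44: Pab(L + b)/(6LEI) = 438.7/EI
  relative rotation θ_0 = (417.3 + 1672)/EI = 2089/EI
A unit hogging moment at Q produces rotation L₁/(3EI) + L₂/(3EI) = 6.1/EI.
Slope continuity at Q: θ_0 = M_Q·6.1/EI, so M_Q = 2089/6.1 = 342.5 kN·m (hogging).
Span PQ, ΣM about P with M_Q applied at Q: R_Q^{PQ}·9 = 434.7 + 342.5, so R_Q^{PQ} = 86.36 kN and R_P = 80.5 − 86.36 = -5.857 kN.
Span QR, ΣM about R: R_Q^{QR}·9.3 = 1886 + 342.5, so R_Q^{QR} = 239.6 kN and R_R = 500.7 − 239.6 = 261.1 kN.
R_Q = 86.36 + 239.6 = 326 kN.

R_Q = 326 kN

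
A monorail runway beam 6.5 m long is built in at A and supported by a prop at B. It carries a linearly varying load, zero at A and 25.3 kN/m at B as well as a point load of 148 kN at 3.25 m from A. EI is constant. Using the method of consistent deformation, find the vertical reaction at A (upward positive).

Remove the prop at B; the released (primary) structure is a cantilever built in at A.
Deflection at B on the released cantilever, summing each load's contribution:
  triangular load, peak 25.3 at the free end: 11w₀L⁴/(120EI) = 4140/EI
  point load 148 at a = 3.25: Pa²(3L − a)/(6EI) = 4234/EI
  δ_0 = 8374/EI
Flexibility coefficient — unit upward force at B: δ_{BB} = L³/(3EI) = 91.54/EI.
Compatibility at B: δ_0 − R_B·δ_{BB} = 0, so R_B = 8374/91.54 = 91.47 kN.
Vertical equilibrium: R_A = ΣP − R_B = 230.2 − 91.47 = 138.8 kN.

R_A = 138.8 kN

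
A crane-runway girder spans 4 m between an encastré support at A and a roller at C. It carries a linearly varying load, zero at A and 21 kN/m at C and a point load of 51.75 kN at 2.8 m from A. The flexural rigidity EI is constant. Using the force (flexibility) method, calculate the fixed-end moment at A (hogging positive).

Choose R_C as the redundant. The primary structure is the cantilever fixed at A.
Downward deflection at the released point C due to the loads:
  triangular load, peak 21 at the free end: 11w₀L⁴/(120EI) = 492.8/EI
  point load 51.75 at a = 2.8: Pa²(3L − a)/(6EI) = 622.1/EI
  δ_0 = 1115/EI
Tip deflection under a unit load at C: L³/(3EI) = 21.33/EI.
The prop prevents deflection at C: R_C = δ_0/δ_{CC} = 1115/21.33 = 52.26 kN.
Moment equilibrium about A: M_A = Σ(load moments about A) − R_C·L = 256.9 − 52.26×4 = 47.86 kN·m.

M_A = 47.86 kN·m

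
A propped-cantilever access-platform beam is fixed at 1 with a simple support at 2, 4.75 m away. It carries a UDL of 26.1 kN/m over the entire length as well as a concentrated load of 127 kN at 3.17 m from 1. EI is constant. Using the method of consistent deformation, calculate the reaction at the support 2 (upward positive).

Take the reaction at 2 as the redundant and release it; the primary structure is a cantilever fixed at 1.
Free-end deflection of the primary structure under the applied loading (downward +):
  UDL 26.1: wL⁴/(8EI) = 1661/EI
  point load 127 at a = 3.17: Pa²(3L − a)/(6EI) = 2357/EI
  δ_0 = 4018/EI
Flexibility coefficient — unit upward force at 2: δ_{22} = L³/(3EI) = 35.72/EI.
The prop prevents deflection at 2: R_2 = δ_0/δ_{22} = 4018/35.72 = 112.5 kN.

R_2 = 112.5 kN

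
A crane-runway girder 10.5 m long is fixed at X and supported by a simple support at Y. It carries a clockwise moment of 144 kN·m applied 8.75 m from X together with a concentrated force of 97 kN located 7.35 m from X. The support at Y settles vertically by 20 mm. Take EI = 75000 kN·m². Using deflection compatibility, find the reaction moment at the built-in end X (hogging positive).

M_X = 113.8 kN·m

Remove the prop at Y; the released (primary) structure is a cantilever built in at X.
Deflection at Y on the released cantilever, summing each load's contribution:
  clockwise couple 144 at a = 8.75: M₀a(2L − a)/(2EI) = 7718/EI
  point load 97 at a = 7.35: Pa²(3L − a)/(6EI) = 21092/EI
  δ_0 = 28809/EI
Tip deflection under a unit load at Y: L³/(3EI) = 385.9/EI.
With EI = 75000 kN·m²: δ_0 = 0.38412 m and δ_{YY} = 0.005145 m/kN.
Compatibility — the beam at Y must follow the support down by 0.02 m: δ_0 − R_Y·δ_{YY} = 0.02, so R_Y = (0.38412 − 0.02)/0.005145 = 70.77 kN.
Moment equilibrium about X: M_X = Σ(load moments about X) − R_Y·L = 857 − 70.77×10.5 = 113.8 kN·m.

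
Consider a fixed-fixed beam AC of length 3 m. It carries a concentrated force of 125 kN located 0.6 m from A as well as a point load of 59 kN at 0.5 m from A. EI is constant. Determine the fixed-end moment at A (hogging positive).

Release both end moments; the primary structure is a simply-supported span AC with redundants M_A and M_C.
Simple-span end rotations at A and C under the given loads:
  at A: point load 125 at a = 0.6: Pab(L + b)/(6LEI) = 54/EI
  at C: point load 125 at a = 0.6: Pab(L + a)/(6LEI) = 36/EI
  at A: point load 59 at a = 0.5: Pab(L + b)/(6LEI) = 22.53/EI
  at C: point load 59 at a = 0.5: Pab(L + a)/(6LEI) = 14.34/EI
  θ_A0 = 76.53/EI,  θ_C0 = 50.34/EI
Flexibility coefficients: a unit moment at one end gives L/(3EI) there and L/(6EI) at the far end, so f₁₁ = f₂₂ = 1/EI and f₁₂ = f₂₁ = 0.5/EI.
Compatibility — zero rotation at each built-in end:
  1 M_A + 0.5 M_C = 76.53
  0.5 M_A + 1 M_C = 50.34
Solving the pair gives M_A = 68.49 kN·m and M_C = 16.1 kN·m (hogging).

M_A = 68.49 kN·m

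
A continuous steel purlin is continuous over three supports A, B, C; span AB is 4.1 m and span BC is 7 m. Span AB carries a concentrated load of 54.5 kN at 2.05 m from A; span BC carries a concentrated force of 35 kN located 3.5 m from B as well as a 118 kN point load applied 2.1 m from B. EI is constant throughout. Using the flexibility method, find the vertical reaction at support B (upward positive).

R_B = 180.5 kN

Take M_B as the redundant. Released structure: two simple spans AB and BC with a hinge at B.
End slopes at the hinge B, treating each span as simply supported:
  span AB: point load 54.5 at a = 2.05: Pab(L + a)/(6LEI) = 57.26/EI
  span BC: point load 35 at a = 3.5: Pab(L + b)/(6LEI) = 107.2/EI
  span BC: point load 118 at a = 2.1: Pab(L + b)/(6LEI) = 344/EI
  relative rotation θ_0 = (57.26 + 451.2)/EI = 508.5/EI
A unit hogging moment at B produces rotation L₁/(3EI) + L₂/(3EI) = 3.7/EI.
Slope continuity at B: θ_0 = M_B·3.7/EI, so M_B = 508.5/3.7 = 137.4 kN·m (hogging).
Span AB, ΣM about A with M_B applied at B: R_B^{AB}·4.1 = 111.7 + 137.4, so R_B^{AB} = 60.77 kN and R_A = 54.5 − 60.77 = -6.268 kN.
Span BC, ΣM about C: R_B^{BC}·7 = 700.7 + 137.4, so R_B^{BC} = 119.7 kN and R_C = 153 − 119.7 = 33.27 kN.
R_B = 60.77 + 119.7 = 180.5 kN.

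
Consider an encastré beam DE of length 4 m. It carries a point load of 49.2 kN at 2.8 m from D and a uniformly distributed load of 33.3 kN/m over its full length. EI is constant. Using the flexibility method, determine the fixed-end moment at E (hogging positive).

M_E = 73.33 kN·m

Release both end moments; the primary structure is a simply-supported span DE with redundants M_D and M_E.
End rotations of the released simple span under the applied load (×1/EI):
  at D: point load 49.2 at a = 2.8: Pab(L + b)/(6LEI) = 35.82/EI
  at E: point load 49.2 at a = 2.8: Pab(L + a)/(6LEI) = 46.84/EI
  at D: UDL 33.3: wL³/(24EI) = 88.8/EI
  at E: UDL 33.3: wL³/(24EI) = 88.8/EI
  θ_D0 = 124.6/EI,  θ_E0 = 135.6/EI
Flexibility coefficients: a unit moment at one end gives L/(3EI) there and L/(6EI) at the far end, so f₁₁ = f₂₂ = 1.333/EI and f₁₂ = f₂₁ = 0.6667/EI.
Compatibility — zero rotation at each built-in end:
  1.333 M_D + 0.6667 M_E = 124.6
  0.6667 M_D + 1.333 M_E = 135.6
Solving the pair gives M_D = 56.8 kN·m and M_E = 73.33 kN·m (hogging).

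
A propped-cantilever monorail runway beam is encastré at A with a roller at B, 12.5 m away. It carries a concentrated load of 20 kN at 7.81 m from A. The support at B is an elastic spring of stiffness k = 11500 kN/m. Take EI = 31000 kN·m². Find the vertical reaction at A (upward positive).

R_A = 10.77 kN

Take the reaction at B as the redundant and release it; the primary structure is a cantilever fixed at A.
Free-end deflection of the primary structure under the applied loading (downward +):
  point load 20 at a = 7.81: Pa²(3L − a)/(6EI) = 6037/EI
Flexibility coefficient — unit upward force at B: δ_{BB} = L³/(3EI) = 651/EI.
With EI = 31000 kN·m²: δ_0 = 0.19473 m and δ_{BB} = 0.021001 m/kN.
Compatibility — the spring shortens by R_B/k under the reaction it provides: δ_0 − R_B·δ_{BB} = R_B/k. With 1/k = 0.000087 m/kN, R_B = δ_0 / (δ_{BB} + 1/k) = 0.19473 / (0.021001 + 0.000087) = 9.234 kN.
Vertical equilibrium: R_A = ΣP − R_B = 20 − 9.234 = 10.77 kN.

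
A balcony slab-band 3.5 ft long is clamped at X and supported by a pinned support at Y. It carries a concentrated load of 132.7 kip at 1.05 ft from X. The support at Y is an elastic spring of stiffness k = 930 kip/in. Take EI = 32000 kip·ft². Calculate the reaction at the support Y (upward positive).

Release the roller at Y. Primary structure: cantilever fixed at X.
Free-end deflection of the primary structure under the applied loading (downward +):
  point load 132.7 at a = 1.05: Pa²(3L − a)/(6EI) = 230.4/EI
Tip deflection under a unit load at Y: L³/(3EI) = 14.29/EI.
With EI = 32000 kip·ft²: δ_0 = 0.007201 ft and δ_{YY} = 0.000447 ft/kip.
Compatibility — the spring shortens by R_Y/k under the reaction it provides: δ_0 − R_Y·δ_{YY} = R_Y/k. With 1/k = 1/(930×12) ft/kip = 0.00009 ft/kip, R_Y = δ_0 / (δ_{YY} + 1/k) = 0.007201 / (0.000447 + 0.00009) = 13.43 kip.

R_Y = 13.43 kip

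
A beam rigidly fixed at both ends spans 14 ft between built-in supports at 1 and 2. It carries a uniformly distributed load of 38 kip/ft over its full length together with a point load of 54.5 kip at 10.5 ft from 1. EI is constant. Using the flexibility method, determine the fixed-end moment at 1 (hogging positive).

M_1 = 656.4 kip·ft

Release both end moments; the primary structure is a simply-supported span 12 with redundants M_1 and M_2.
Simple-span end rotations at 1 and 2 under the given loads:
  at 1: UDL 38: wL³/(24EI) = 4345/EI
  at 2: UDL 38: wL³/(24EI) = 4345/EI
  at 1: point load 54.5 at a = 10.5: Pab(L + b)/(6LEI) = 417.3/EI
  at 2: point load 54.5 at a = 10.5: Pab(L + a)/(6LEI) = 584.2/EI
  θ_10 = 4762/EI,  θ_20 = 4929/EI
Flexibility coefficients: a unit moment at one end gives L/(3EI) there and L/(6EI) at the far end, so f₁₁ = f₂₂ = 4.667/EI and f₁₂ = f₂₁ = 2.333/EI.
Compatibility — zero rotation at each built-in end:
  4.667 M_1 + 2.333 M_2 = 4762
  2.333 M_1 + 4.667 M_2 = 4929
Solving the pair gives M_1 = 656.4 kip·ft and M_2 = 728 kip·ft (hogging).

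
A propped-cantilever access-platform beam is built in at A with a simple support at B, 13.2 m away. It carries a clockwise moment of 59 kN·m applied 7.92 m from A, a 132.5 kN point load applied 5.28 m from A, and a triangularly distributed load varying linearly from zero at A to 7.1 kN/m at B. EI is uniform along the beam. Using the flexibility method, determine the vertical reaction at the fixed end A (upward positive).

Take the reaction at B as the redundant and release it; the primary structure is a cantilever fixed at A.
Free-end deflection of the primary structure under the applied loading (downward +):
  clockwise couple 59 at a = 7.92: M₀a(2L − a)/(2EI) = 4318/EI
  point load 132.5 at a = 5.28: Pa²(3L − a)/(6EI) = 21129/EI
  triangular load, peak 7.1 at the free end: 11w₀L⁴/(120EI) = 19759/EI
  δ_0 = 45206/EI
Flexibility coefficient — unit upward force at B: δ_{BB} = L³/(3EI) = 766.7/EI.
The prop prevents deflection at B: R_B = δ_0/δ_{BB} = 45206/766.7 = 58.96 kN.
Vertical equilibrium: R_A = ΣP − R_B = 179.4 − 58.96 = 120.4 kN.

R_A = 120.4 kN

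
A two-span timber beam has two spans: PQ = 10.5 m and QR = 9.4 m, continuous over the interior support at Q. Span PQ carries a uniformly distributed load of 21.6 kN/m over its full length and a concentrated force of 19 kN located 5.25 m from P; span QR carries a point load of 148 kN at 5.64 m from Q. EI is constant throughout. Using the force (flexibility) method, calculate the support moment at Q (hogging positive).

M_Q = 287.2 kN·m

Take M_Q as the redundant. Released structure: two simple spans PQ and QR with a hinge at Q.
End slopes at the hinge Q, treating each span as simply supported:
  span PQ: UDL 21.6: wL³/(24EI) = 1042/EI
  span PQ: point load 19 at a = 5.25: Pab(L + a)/(6LEI) = 130.9/EI
  span QR: point load 148 at a = 5.64: Pab(L + b)/(6LEI) = 732.3/EI
  relative rotation θ_0 = (1173 + 732.3)/EI = 1905/EI
A unit hogging moment at Q produces rotation L₁/(3EI) + L₂/(3EI) = 6.633/EI.
Slope continuity at Q: θ_0 = M_Q·6.633/EI, so M_Q = 1905/6.633 = 287.2 kN·m (hogging).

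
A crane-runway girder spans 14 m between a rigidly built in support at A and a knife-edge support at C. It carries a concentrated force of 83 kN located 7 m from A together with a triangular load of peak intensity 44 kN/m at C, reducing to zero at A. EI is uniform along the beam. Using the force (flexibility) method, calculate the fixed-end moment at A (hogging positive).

M_A = 720.9 kN·m

Take the reaction at C as the redundant and release it; the primary structure is a cantilever fixed at A.
Deflection at C on the released cantilever, summing each load's contribution:
  point load 83 at a = 7: Pa²(3L − a)/(6EI) = 23724/EI
  triangular load, peak 44 at the free end: 11w₀L⁴/(120EI) = 154945/EI
  δ_0 = 178669/EI
Flexibility coefficient — unit upward force at C: δ_{CC} = L³/(3EI) = 914.7/EI.
Compatibility at C: δ_0 − R_C·δ_{CC} = 0, so R_C = 178669/914.7 = 195.3 kN.
Moment equilibrium about A: M_A = Σ(load moments about A) − R_C·L = 3456 − 195.3×14 = 720.9 kN·m.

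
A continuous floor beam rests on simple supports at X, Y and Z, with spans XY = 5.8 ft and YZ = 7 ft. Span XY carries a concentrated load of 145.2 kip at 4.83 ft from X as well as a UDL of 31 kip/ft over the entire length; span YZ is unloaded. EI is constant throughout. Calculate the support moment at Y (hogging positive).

Take M_Y as the redundant. Released structure: two simple spans XY and YZ with a hinge at Y.
Rotations at Y on the released spans (each span's end-slope, ×1/EI):
  span XY: point load 145.2 at a = 4.83: Pab(L + a)/(6LEI) = 207.8/EI
  span XY: UDL 31: wL³/(24EI) = 252/EI
  relative rotation θ_0 = (459.8 + 0)/EI = 459.8/EI
A unit hogging moment at Y produces rotation L₁/(3EI) + L₂/(3EI) = 4.267/EI.
Compatibility: M_Y·(L₁+L₂)/(3EI) = θ_0, giving M_Y = 107.8 kip·ft (hogging).

M_Y = 107.8 kip·ft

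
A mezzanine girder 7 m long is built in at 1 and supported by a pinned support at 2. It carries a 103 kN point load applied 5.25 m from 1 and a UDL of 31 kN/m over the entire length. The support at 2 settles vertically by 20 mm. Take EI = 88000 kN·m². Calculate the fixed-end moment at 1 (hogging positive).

Take the reaction at 2 as the redundant and release it; the primary structure is a cantilever fixed at 1.
Primary-structure tip deflection at 2 by superposition:
  point load 103 at a = 5.25: Pa²(3L − a)/(6EI) = 7452/EI
  UDL 31: wL⁴/(8EI) = 9304/EI
  δ_0 = 16756/EI
Tip deflection under a unit load at 2: L³/(3EI) = 114.3/EI.
With EI = 88000 kN·m²: δ_0 = 0.19041 m and δ_{22} = 0.001299 m/kN.
Compatibility — the beam at 2 must follow the support down by 0.02 m: δ_0 − R_2·δ_{22} = 0.02, so R_2 = (0.19041 − 0.02)/0.001299 = 131.2 kN.
Moment equilibrium about 1: M_1 = Σ(load moments about 1) − R_2·L = 1300 − 131.2×7 = 382.1 kN·m.

M_1 = 382.1 kN·m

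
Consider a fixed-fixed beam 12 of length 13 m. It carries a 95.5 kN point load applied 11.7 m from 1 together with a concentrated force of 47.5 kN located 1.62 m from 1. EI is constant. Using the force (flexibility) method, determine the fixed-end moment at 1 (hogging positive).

Release both end moments; the primary structure is a simply-supported span 12 with redundants M_1 and M_2.
End rotations of the released simple span under the applied load (×1/EI):
  at 1: point load 95.5 at a = 11.7: Pab(L + b)/(6LEI) = 266.3/EI
  at 2: point load 95.5 at a = 11.7: Pab(L + a)/(6LEI) = 460/EI
  at 1: point load 47.5 at a = 1.62: Pab(L + b)/(6LEI) = 273.7/EI
  at 2: point load 47.5 at a = 1.62: Pab(L + a)/(6LEI) = 164.1/EI
  θ_10 = 540/EI,  θ_20 = 624.1/EI
Flexibility coefficients: a unit moment at one end gives L/(3EI) there and L/(6EI) at the far end, so f₁₁ = f₂₂ = 4.333/EI and f₁₂ = f₂₁ = 2.167/EI.
Compatibility — zero rotation at each built-in end:
  4.333 M_1 + 2.167 M_2 = 540
  2.167 M_1 + 4.333 M_2 = 624.1
Solving the pair gives M_1 = 70.14 kN·m and M_2 = 109 kN·m (hogging).

M_1 = 70.14 kN·m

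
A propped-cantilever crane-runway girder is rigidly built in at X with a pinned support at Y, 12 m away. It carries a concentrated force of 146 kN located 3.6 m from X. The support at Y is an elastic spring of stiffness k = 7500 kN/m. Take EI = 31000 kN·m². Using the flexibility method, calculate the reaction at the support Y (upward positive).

Remove the prop at Y; the released (primary) structure is a cantilever built in at X.
Free-end deflection of the primary structure under the applied loading (downward +):
  point load 146 at a = 3.6: Pa²(3L − a)/(6EI) = 10218/EI
Flexibility coefficient — unit upward force at Y: δ_{YY} = L³/(3EI) = 576/EI.
With EI = 31000 kN·m²: δ_0 = 0.3296 m and δ_{YY} = 0.018581 m/kN.
Compatibility — the spring shortens by R_Y/k under the reaction it provides: δ_0 − R_Y·δ_{YY} = R_Y/k. With 1/k = 0.000133 m/kN, R_Y = δ_0 / (δ_{YY} + 1/k) = 0.3296 / (0.018581 + 0.000133) = 17.61 kN.

R_Y = 17.61 kN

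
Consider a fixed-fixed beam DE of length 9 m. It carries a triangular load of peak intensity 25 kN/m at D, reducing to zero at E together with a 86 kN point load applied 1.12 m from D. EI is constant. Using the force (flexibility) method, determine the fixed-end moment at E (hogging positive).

Take the two fixed-end moments M_D, M_E as redundants; the released structure is the simple span DE.
On the primary (simply-supported) span, the end slopes from the loading are:
  at D: triangular load, peak 25: w₀L³/(45EI) = 405/EI
  at E: triangular load, peak 25: 7w₀L³/(360EI) = 354.4/EI
  at D: point load 86 at a = 1.12: Pab(L + b)/(6LEI) = 237.3/EI
  at E: point load 86 at a = 1.12: Pab(L + a)/(6LEI) = 142.2/EI
  θ_D0 = 642.3/EI,  θ_E0 = 496.6/EI
Flexibility coefficients: a unit moment at one end gives L/(3EI) there and L/(6EI) at the far end, so f₁₁ = f₂₂ = 3/EI and f₁₂ = f₂₁ = 1.5/EI.
Compatibility — zero rotation at each built-in end:
  3 M_D + 1.5 M_E = 642.3
  1.5 M_D + 3 M_E = 496.6
Solving the pair gives M_D = 175.1 kN·m and M_E = 77.99 kN·m (hogging).

M_E = 77.99 kN·m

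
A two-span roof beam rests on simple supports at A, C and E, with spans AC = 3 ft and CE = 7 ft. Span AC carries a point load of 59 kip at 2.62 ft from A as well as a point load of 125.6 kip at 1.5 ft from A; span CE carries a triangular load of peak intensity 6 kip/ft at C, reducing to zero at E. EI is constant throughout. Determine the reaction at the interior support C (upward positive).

Take M_C as the redundant. Released structure: two simple spans AC and CE with a hinge at C.
Discontinuity in slope at C on the released structure — sum the simple-span end rotations:
  span AC: point load 59 at a = 2.62: Pab(L + a)/(6LEI) = 18.34/EI
  span AC: point load 125.6 at a = 1.5: Pab(L + a)/(6LEI) = 70.65/EI
  span CE: triangular load, peak 6: w₀L³/(45EI) = 45.73/EI
  relative rotation θ_0 = (88.99 + 45.73)/EI = 134.7/EI
A unit hogging moment at C produces rotation L₁/(3EI) + L₂/(3EI) = 3.333/EI.
Slope continuity at C: θ_0 = M_C·3.333/EI, so M_C = 134.7/3.333 = 40.42 kip·ft (hogging).
Span AC, ΣM about A with M_C applied at C: R_C^{AC}·3 = 343 + 40.42, so R_C^{AC} = 127.8 kip and R_A = 184.6 − 127.8 = 56.8 kip.
Span CE, ΣM about E: R_C^{CE}·7 = 98 + 40.42, so R_C^{CE} = 19.77 kip and R_E = 21 − 19.77 = 1.226 kip.
R_C = 127.8 + 19.77 = 147.6 kip.

R_C = 147.6 kip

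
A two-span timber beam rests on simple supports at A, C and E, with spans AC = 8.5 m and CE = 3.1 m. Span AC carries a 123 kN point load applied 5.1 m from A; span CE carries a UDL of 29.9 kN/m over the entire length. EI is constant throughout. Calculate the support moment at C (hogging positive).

Release continuity at C by inserting a hinge; the redundant is the internal moment M_C. The primary structure is two simply-supported spans AC and CE.
Rotations at C on the released spans (each span's end-slope, ×1/EI):
  span AC: point load 123 at a = 5.1: Pab(L + a)/(6LEI) = 568.8/EI
  span CE: UDL 29.9: wL³/(24EI) = 37.11/EI
  relative rotation θ_0 = (568.8 + 37.11)/EI = 605.9/EI
A unit hogging moment at C produces rotation L₁/(3EI) + L₂/(3EI) = 3.867/EI.
Compatibility: M_C·(L₁+L₂)/(3EI) = θ_0, giving M_C = 156.7 kN·m (hogging).

M_C = 156.7 kN·m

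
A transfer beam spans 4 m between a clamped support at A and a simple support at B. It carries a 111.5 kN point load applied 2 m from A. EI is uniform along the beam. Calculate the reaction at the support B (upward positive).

Choose R_B as the redundant. The primary structure is the cantilever fixed at A.
Primary-structure tip deflection at B by superposition:
  point load 111.5 at a = 2: Pa²(3L − a)/(6EI) = 743.3/EI
Tip deflection under a unit load at B: L³/(3EI) = 21.33/EI.
Compatibility at B: δ_0 − R_B·δ_{BB} = 0, so R_B = 743.3/21.33 = 34.84 kN.

R_B = 34.84 kN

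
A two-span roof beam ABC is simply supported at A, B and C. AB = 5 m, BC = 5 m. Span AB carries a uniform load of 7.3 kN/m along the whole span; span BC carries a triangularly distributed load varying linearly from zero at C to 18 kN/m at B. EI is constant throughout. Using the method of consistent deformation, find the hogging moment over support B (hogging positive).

Release continuity at B by inserting a hinge; the redundant is the internal moment M_B. The primary structure is two simply-supported spans AB and BC.
Rotations at B on the released spans (each span's end-slope, ×1/EI):
  span AB: UDL 7.3: wL³/(24EI) = 38.02/EI
  span BC: triangular load, peak 18: w₀L³/(45EI) = 50/EI
  relative rotation θ_0 = (38.02 + 50)/EI = 88.02/EI
A unit hogging moment at B produces rotation L₁/(3EI) + L₂/(3EI) = 3.333/EI.
Slope continuity at B: θ_0 = M_B·3.333/EI, so M_B = 88.02/3.333 = 26.41 kN·m (hogging).

M_B = 26.41 kN·m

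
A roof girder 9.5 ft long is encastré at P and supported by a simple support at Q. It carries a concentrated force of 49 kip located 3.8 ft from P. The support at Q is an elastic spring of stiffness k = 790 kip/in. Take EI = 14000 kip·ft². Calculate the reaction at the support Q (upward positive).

R_Q = 10.14 kip

Choose R_Q as the redundant. The primary structure is the cantilever fixed at P.
Downward deflection at the released point Q due to the loads:
  point load 49 at a = 3.8: Pa²(3L − a)/(6EI) = 2913/EI
Flexibility coefficient — unit upward force at Q: δ_{QQ} = L³/(3EI) = 285.8/EI.
With EI = 14000 kip·ft²: δ_0 = 0.20806 ft and δ_{QQ} = 0.020414 ft/kip.
Compatibility — the spring shortens by R_Q/k under the reaction it provides: δ_0 − R_Q·δ_{QQ} = R_Q/k. With 1/k = 1/(790×12) ft/kip = 0.000105 ft/kip, R_Q = δ_0 / (δ_{QQ} + 1/k) = 0.20806 / (0.020414 + 0.000105) = 10.14 kip.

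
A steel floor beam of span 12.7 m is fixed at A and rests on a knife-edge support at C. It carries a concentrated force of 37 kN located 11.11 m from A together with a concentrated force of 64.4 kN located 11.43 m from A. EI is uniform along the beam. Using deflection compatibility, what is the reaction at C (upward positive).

Remove the prop at C; the released (primary) structure is a cantilever built in at A.
Deflection at C on the released cantilever, summing each load's contribution:
  point load 37 at a = 11.11: Pa²(3L − a)/(6EI) = 20544/EI
  point load 64.4 at a = 11.43: Pa²(3L − a)/(6EI) = 37398/EI
  δ_0 = 57942/EI
Flexibility coefficient — unit upward force at C: δ_{CC} = L³/(3EI) = 682.8/EI.
Compatibility at C: δ_0 − R_C·δ_{CC} = 0, so R_C = 57942/682.8 = 84.86 kN.

R_C = 84.86 kN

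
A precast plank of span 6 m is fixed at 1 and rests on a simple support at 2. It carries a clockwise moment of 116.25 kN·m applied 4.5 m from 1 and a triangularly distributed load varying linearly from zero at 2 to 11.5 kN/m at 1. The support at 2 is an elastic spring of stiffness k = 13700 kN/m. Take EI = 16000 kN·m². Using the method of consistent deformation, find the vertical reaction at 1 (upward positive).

R_1 = 0.8989 kN

Release the roller at 2. Primary structure: cantilever fixed at 1.
Primary-structure tip deflection at 2 by superposition:
  clockwise couple 116.25 at a = 4.5: M₀a(2L − a)/(2EI) = 1962/EI
  triangular load, peak 11.5 at the fixed end: w₀L⁴/(30EI) = 496.8/EI
  δ_0 = 2459/EI
Tip deflection under a unit load at 2: L³/(3EI) = 72/EI.
With EI = 16000 kN·m²: δ_0 = 0.15366 m and δ_{22} = 0.0045 m/kN.
Compatibility — the spring shortens by R_2/k under the reaction it provides: δ_0 − R_2·δ_{22} = R_2/k. With 1/k = 0.000073 m/kN, R_2 = δ_0 / (δ_{22} + 1/k) = 0.15366 / (0.0045 + 0.000073) = 33.6 kN.
Vertical equilibrium: R_1 = ΣP − R_2 = 34.5 − 33.6 = 0.8989 kN.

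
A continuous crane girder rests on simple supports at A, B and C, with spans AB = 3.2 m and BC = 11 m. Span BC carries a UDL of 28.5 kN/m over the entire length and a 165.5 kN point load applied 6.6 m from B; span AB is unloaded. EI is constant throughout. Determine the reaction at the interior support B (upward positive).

R_B = 453.2 kN

Insert a hinge at B; M_B is the redundant, and each span becomes simply supported.
End slopes at the hinge B, treating each span as simply supported:
  span BC: UDL 28.5: wL³/(24EI) = 1581/EI
  span BC: point load 165.5 at a = 6.6: Pab(L + b)/(6LEI) = 1121/EI
  relative rotation θ_0 = (0 + 2702)/EI = 2702/EI
A unit hogging moment at B produces rotation L₁/(3EI) + L₂/(3EI) = 4.733/EI.
Slope continuity at B: θ_0 = M_B·4.733/EI, so M_B = 2702/4.733 = 570.8 kN·m (hogging).
Span AB, ΣM about A with M_B applied at B: R_B^{AB}·3.2 = 0 + 570.8, so R_B^{AB} = 178.4 kN and R_A = 0 − 178.4 = -178.4 kN.
Span BC, ΣM about C: R_B^{BC}·11 = 2452 + 570.8, so R_B^{BC} = 274.8 kN and R_C = 479 − 274.8 = 204.2 kN.
R_B = 178.4 + 274.8 = 453.2 kN.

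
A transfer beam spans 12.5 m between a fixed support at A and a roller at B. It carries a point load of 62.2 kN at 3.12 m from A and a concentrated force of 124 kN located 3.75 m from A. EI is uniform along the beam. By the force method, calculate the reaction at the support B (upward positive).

Choose R_B as the redundant. The primary structure is the cantilever fixed at A.
Downward deflection at the released point B due to the loads:
  point load 62.2 at a = 3.12: Pa²(3L − a)/(6EI) = 3469/EI
  point load 124 at a = 3.75: Pa²(3L − a)/(6EI) = 9809/EI
  δ_0 = 13278/EI
Tip deflection under a unit load at B: L³/(3EI) = 651/EI.
The prop prevents deflection at B: R_B = δ_0/δ_{BB} = 13278/651 = 20.39 kN.

R_B = 20.39 kN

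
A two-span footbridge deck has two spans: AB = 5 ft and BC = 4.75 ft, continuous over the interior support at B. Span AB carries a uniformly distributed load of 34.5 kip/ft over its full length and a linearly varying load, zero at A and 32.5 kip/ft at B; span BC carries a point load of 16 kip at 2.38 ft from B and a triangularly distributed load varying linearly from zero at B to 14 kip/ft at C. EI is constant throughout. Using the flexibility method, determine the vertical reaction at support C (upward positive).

Insert a hinge at B; M_B is the redundant, and each span becomes simply supported.
End slopes at the hinge B, treating each span as simply supported:
  span AB: UDL 34.5: wL³/(24EI) = 179.7/EI
  span AB: triangular load, peak 32.5: w₀L³/(45EI) = 90.28/EI
  span BC: point load 16 at a = 2.38: Pab(L + b)/(6LEI) = 22.55/EI
  span BC: triangular load, peak 14: 7w₀L³/(360EI) = 29.17/EI
  relative rotation θ_0 = (270 + 51.72)/EI = 321.7/EI
A unit hogging moment at B produces rotation L₁/(3EI) + L₂/(3EI) = 3.25/EI.
Slope continuity at B: θ_0 = M_B·3.25/EI, so M_B = 321.7/3.25 = 98.98 kip·ft (hogging).
Span BC, ΣM about C: R_B^{BC}·4.75 = 90.57 + 98.98, so R_B^{BC} = 39.9 kip and R_C = 49.25 − 39.9 = 9.346 kip.

R_C = 9.346 kip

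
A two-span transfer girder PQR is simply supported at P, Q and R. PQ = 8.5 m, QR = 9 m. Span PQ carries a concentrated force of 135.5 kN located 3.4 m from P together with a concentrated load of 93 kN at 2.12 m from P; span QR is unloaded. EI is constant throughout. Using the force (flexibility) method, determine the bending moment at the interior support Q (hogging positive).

Insert a hinge at Q; M_Q is the redundant, and each span becomes simply supported.
Rotations at Q on the released spans (each span's end-slope, ×1/EI):
  span PQ: point load 135.5 at a = 3.4: Pab(L + a)/(6LEI) = 548.2/EI
  span PQ: point load 93 at a = 2.12: Pab(L + a)/(6LEI) = 261.9/EI
  relative rotation θ_0 = (810.2 + 0)/EI = 810.2/EI
A unit hogging moment at Q produces rotation L₁/(3EI) + L₂/(3EI) = 5.833/EI.
Compatibility: M_Q·(L₁+L₂)/(3EI) = θ_0, giving M_Q = 138.9 kN·m (hogging).

M_Q = 138.9 kN·m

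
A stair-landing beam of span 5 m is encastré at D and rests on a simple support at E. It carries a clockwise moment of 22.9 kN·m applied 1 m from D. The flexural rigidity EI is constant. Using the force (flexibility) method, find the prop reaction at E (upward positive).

R_E = 2.473 kN

Remove the prop at E; the released (primary) structure is a cantilever built in at D.
Deflection at E on the released cantilever, summing each load's contribution:
  clockwise couple 22.9 at a = 1: M₀a(2L − a)/(2EI) = 103/EI
Flexibility coefficient — unit upward force at E: δ_{EE} = L³/(3EI) = 41.67/EI.
The prop prevents deflection at E: R_E = δ_0/δ_{EE} = 103/41.67 = 2.473 kN.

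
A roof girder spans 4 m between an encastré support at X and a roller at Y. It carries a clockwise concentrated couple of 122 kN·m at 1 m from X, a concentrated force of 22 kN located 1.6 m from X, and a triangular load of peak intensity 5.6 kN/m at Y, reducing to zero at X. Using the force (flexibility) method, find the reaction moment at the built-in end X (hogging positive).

M_X = 64.06 kN·m

Release the roller at Y. Primary structure: cantilever fixed at X.
Primary-structure tip deflection at Y by superposition:
  clockwise couple 122 at a = 1: M₀a(2L − a)/(2EI) = 427/EI
  point load 22 at a = 1.6: Pa²(3L − a)/(6EI) = 97.62/EI
  triangular load, peak 5.6 at the free end: 11w₀L⁴/(120EI) = 131.4/EI
  δ_0 = 656/EI
Flexibility coefficient — unit upward force at Y: δ_{YY} = L³/(3EI) = 21.33/EI.
Compatibility at Y: δ_0 − R_Y·δ_{YY} = 0, so R_Y = 656/21.33 = 30.75 kN.
Moment equilibrium about X: M_X = Σ(load moments about X) − R_Y·L = 187.1 − 30.75×4 = 64.06 kN·m.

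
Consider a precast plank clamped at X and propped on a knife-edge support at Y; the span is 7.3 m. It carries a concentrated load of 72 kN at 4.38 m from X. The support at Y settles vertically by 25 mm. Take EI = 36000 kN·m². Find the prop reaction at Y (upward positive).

Remove the prop at Y; the released (primary) structure is a cantilever built in at X.
Deflection at Y on the released cantilever, summing each load's contribution:
  point load 72 at a = 4.38: Pa²(3L − a)/(6EI) = 4033/EI
Flexibility coefficient — unit upward force at Y: δ_{YY} = L³/(3EI) = 129.7/EI.
With EI = 36000 kN·m²: δ_0 = 0.11204 m and δ_{YY} = 0.003602 m/kN.
Compatibility — the beam at Y must follow the support down by 0.025 m: δ_0 − R_Y·δ_{YY} = 0.025, so R_Y = (0.11204 − 0.025)/0.003602 = 24.16 kN.

R_Y = 24.16 kN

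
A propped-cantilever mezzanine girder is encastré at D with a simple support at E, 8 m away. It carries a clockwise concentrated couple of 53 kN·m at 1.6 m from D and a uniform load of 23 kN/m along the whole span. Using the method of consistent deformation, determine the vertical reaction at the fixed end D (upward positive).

R_D = 111.4 kN

Take the reaction at E as the redundant and release it; the primary structure is a cantilever fixed at D.
Deflection at E on the released cantilever, summing each load's contribution:
  clockwise couple 53 at a = 1.6: M₀a(2L − a)/(2EI) = 610.6/EI
  UDL 23: wL⁴/(8EI) = 11776/EI
  δ_0 = 12387/EI
Tip deflection under a unit load at E: L³/(3EI) = 170.7/EI.
The prop prevents deflection at E: R_E = δ_0/δ_{EE} = 12387/170.7 = 72.58 kN.
Vertical equilibrium: R_D = ΣP − R_E = 184 − 72.58 = 111.4 kN.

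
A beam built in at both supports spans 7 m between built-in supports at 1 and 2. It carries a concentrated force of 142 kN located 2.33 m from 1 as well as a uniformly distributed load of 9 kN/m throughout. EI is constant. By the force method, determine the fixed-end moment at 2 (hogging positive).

M_2 = 110.2 kN·m

Release both end moments; the primary structure is a simply-supported span 12 with redundants M_1 and M_2.
End rotations of the released simple span under the applied load (×1/EI):
  at 1: point load 142 at a = 2.33: Pab(L + b)/(6LEI) = 429.3/EI
  at 2: point load 142 at a = 2.33: Pab(L + a)/(6LEI) = 343.2/EI
  at 1: UDL 9: wL³/(24EI) = 128.6/EI
  at 2: UDL 9: wL³/(24EI) = 128.6/EI
  θ_10 = 557.9/EI,  θ_20 = 471.9/EI
Flexibility coefficients: a unit moment at one end gives L/(3EI) there and L/(6EI) at the far end, so f₁₁ = f₂₂ = 2.333/EI and f₁₂ = f₂₁ = 1.167/EI.
Compatibility — zero rotation at each built-in end:
  2.333 M_1 + 1.167 M_2 = 557.9
  1.167 M_1 + 2.333 M_2 = 471.9
Solving the pair gives M_1 = 184 kN·m and M_2 = 110.2 kN·m (hogging).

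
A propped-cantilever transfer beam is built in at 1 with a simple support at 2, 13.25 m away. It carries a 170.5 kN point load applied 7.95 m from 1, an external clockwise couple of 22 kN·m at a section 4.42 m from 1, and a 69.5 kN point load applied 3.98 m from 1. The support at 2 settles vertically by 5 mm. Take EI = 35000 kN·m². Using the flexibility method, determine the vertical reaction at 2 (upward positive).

Take the reaction at 2 as the redundant and release it; the primary structure is a cantilever fixed at 1.
Free-end deflection of the primary structure under the applied loading (downward +):
  point load 170.5 at a = 7.95: Pa²(3L − a)/(6EI) = 57113/EI
  clockwise couple 22 at a = 4.42: M₀a(2L − a)/(2EI) = 1074/EI
  point load 69.5 at a = 3.98: Pa²(3L − a)/(6EI) = 6563/EI
  δ_0 = 64750/EI
Tip deflection under a unit load at 2: L³/(3EI) = 775.4/EI.
With EI = 35000 kN·m²: δ_0 = 1.85 m and δ_{22} = 0.022154 m/kN.
Compatibility — the beam at 2 must follow the support down by 0.005 m: δ_0 − R_2·δ_{22} = 0.005, so R_2 = (1.85 − 0.005)/0.022154 = 83.28 kN.

R_2 = 83.28 kN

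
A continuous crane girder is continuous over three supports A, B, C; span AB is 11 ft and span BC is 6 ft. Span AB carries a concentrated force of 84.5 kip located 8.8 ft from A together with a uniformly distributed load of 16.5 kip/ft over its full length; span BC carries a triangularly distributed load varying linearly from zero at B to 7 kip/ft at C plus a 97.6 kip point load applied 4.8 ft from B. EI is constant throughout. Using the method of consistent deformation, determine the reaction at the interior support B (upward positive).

Release continuity at B by inserting a hinge; the redundant is the internal moment M_B. The primary structure is two simply-supported spans AB and BC.
End slopes at the hinge B, treating each span as simply supported:
  span AB: point load 84.5 at a = 8.8: Pab(L + a)/(6LEI) = 490.8/EI
  span AB: UDL 16.5: wL³/(24EI) = 915.1/EI
  span BC: triangular load, peak 7: 7w₀L³/(360EI) = 29.4/EI
  span BC: point load 97.6 at a = 4.8: Pab(L + b)/(6LEI) = 112.4/EI
  relative rotation θ_0 = (1406 + 141.8)/EI = 1548/EI
A unit hogging moment at B produces rotation L₁/(3EI) + L₂/(3EI) = 5.667/EI.
Slope continuity at B: θ_0 = M_B·5.667/EI, so M_B = 1548/5.667 = 273.1 kip·ft (hogging).
Span AB, ΣM about A with M_B applied at B: R_B^{AB}·11 = 1742 + 273.1, so R_B^{AB} = 183.2 kip and R_A = 266 − 183.2 = 82.82 kip.
Span BC, ΣM about C: R_B^{BC}·6 = 159.1 + 273.1, so R_B^{BC} = 72.04 kip and R_C = 118.6 − 72.04 = 46.56 kip.
R_B = 183.2 + 72.04 = 255.2 kip.

R_B = 255.2 kip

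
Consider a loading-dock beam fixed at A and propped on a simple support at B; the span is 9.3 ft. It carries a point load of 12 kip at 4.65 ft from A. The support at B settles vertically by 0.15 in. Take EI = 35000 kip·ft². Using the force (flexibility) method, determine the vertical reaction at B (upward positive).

Take the reaction at B as the redundant and release it; the primary structure is a cantilever fixed at A.
Downward deflection at the released point B due to the loads:
  point load 12 at a = 4.65: Pa²(3L − a)/(6EI) = 1005/EI
Tip deflection under a unit load at B: L³/(3EI) = 268.1/EI.
With EI = 35000 kip·ft²: δ_0 = 0.028727 ft and δ_{BB} = 0.007661 ft/kip.
Compatibility — the beam at B must follow the support down by 0.0125 ft: δ_0 − R_B·δ_{BB} = 0.0125, so R_B = (0.028727 − 0.0125)/0.007661 = 2.118 kip.

R_B = 2.118 kip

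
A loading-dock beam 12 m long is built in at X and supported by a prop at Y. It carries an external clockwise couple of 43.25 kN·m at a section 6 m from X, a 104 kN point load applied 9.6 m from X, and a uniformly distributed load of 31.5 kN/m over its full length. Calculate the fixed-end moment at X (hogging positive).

Choose R_Y as the redundant. The primary structure is the cantilever fixed at X.
Free-end deflection of the primary structure under the applied loading (downward +):
  clockwise couple 43.25 at a = 6: M₀a(2L − a)/(2EI) = 2336/EI
  point load 104 at a = 9.6: Pa²(3L − a)/(6EI) = 42172/EI
  UDL 31.5: wL⁴/(8EI) = 81648/EI
  δ_0 = 126156/EI
Flexibility coefficient — unit upward force at Y: δ_{YY} = L³/(3EI) = 576/EI.
Compatibility at Y: δ_0 − R_Y·δ_{YY} = 0, so R_Y = 126156/576 = 219 kN.
Moment equilibrium about X: M_X = Σ(load moments about X) − R_Y·L = 3310 − 219×12 = 681.4 kN·m.

M_X = 681.4 kN·m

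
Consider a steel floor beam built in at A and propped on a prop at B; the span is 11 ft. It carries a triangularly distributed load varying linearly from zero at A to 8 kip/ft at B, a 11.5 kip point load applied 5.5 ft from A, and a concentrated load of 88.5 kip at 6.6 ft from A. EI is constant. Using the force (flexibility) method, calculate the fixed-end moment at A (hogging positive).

Take the reaction at B as the redundant and release it; the primary structure is a cantilever fixed at A.
Downward deflection at the released point B due to the loads:
  triangular load, peak 8 at the free end: 11w₀L⁴/(120EI) = 10737/EI
  point load 11.5 at a = 5.5: Pa²(3L − a)/(6EI) = 1594/EI
  point load 88.5 at a = 6.6: Pa²(3L − a)/(6EI) = 16962/EI
  δ_0 = 29293/EI
Tip deflection under a unit load at B: L³/(3EI) = 443.7/EI.
The prop prevents deflection at B: R_B = δ_0/δ_{BB} = 29293/443.7 = 66.03 kip.
Moment equilibrium about A: M_A = Σ(load moments about A) − R_B·L = 970 − 66.03×11 = 243.7 kip·ft.

M_A = 243.7 kip·ft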